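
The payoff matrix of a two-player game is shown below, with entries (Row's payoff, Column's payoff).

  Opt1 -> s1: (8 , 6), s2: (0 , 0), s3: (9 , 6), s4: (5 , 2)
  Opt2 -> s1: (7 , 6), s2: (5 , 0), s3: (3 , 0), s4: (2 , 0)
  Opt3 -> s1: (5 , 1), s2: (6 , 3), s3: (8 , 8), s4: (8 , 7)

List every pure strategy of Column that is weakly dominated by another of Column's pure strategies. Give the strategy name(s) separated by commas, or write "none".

s2, s4

s1: no other strategy beats it everywhere (s2 at Opt1 (6>0); s3 at Opt2 (6>0); s4 at Opt1 (6>2)).
s2: dominated, since s3 does at least as well everywhere (Opt1: 6>0, Opt2: 0=0, Opt3: 8>3).
Nothing dominates s3: s1 at Opt3 (8>1); s2 at Opt1 (6>0); s4 at Opt1 (6>2).
s3 weakly dominates s4 — Opt1: 6>2, Opt2: 0=0, Opt3: 8>7.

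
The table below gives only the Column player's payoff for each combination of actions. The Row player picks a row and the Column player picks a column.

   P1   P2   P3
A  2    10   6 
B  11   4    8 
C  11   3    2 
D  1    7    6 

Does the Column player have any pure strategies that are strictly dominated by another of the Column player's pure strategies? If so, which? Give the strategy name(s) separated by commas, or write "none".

none

P1: no other strategy beats it everywhere (P2 at B (11>4); P3 at B (11>8)).
Nothing dominates P2: P1 at A (10>2); P3 at A (10>6).
Nothing dominates P3: P1 at A (6>2); P2 at B (8>4).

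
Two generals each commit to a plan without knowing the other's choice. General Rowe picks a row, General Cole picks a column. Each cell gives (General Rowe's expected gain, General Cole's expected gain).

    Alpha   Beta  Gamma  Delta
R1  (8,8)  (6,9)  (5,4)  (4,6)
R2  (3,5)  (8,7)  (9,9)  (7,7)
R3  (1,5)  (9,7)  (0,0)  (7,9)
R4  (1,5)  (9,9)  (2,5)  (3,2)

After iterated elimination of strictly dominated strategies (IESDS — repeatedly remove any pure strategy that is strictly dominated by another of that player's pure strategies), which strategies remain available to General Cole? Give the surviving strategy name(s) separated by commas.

General Cole's strategy Alpha is strictly dominated by Beta (R1: 9>8, R2: 7>5, R3: 7>5, R4: 9>5) and is removed.
General Rowe's strategy R1 is strictly dominated by R2 (Beta: 8>6, Gamma: 9>5, Delta: 7>4) and is removed.
Among the remaining strategies, none is strictly dominated by another pure strategy of the same player, so the elimination stops.
Surviving strategies — General Rowe: {R2, R3, R4}; General Cole: {Beta, Gamma, Delta}.

Beta, Gamma, Delta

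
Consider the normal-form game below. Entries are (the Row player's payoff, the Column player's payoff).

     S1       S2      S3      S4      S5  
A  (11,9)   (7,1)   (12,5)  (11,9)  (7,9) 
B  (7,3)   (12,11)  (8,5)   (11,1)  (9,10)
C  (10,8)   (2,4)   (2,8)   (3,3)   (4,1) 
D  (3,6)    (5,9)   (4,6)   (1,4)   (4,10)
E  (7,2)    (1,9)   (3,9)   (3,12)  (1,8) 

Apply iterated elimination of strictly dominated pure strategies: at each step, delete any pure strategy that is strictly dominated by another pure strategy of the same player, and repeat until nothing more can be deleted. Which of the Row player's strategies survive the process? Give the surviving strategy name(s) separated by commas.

A, B

For the Row player, A strictly dominates C on the remaining columns (S1: 11>10, S2: 7>2, S3: 12>2, S4: 11>3, S5: 7>4); eliminate C.
Row D is eliminated: A beats it against every remaining column (S1: 11>3, S2: 7>5, S3: 12>4, S4: 11>1, S5: 7>4).
For the Row player, A strictly dominates E on the remaining columns (S1: 11>7, S2: 7>1, S3: 12>3, S4: 11>3, S5: 7>1); eliminate E.
For the Column player, S5 strictly dominates S3 on the remaining rows (A: 9>5, B: 10>5); eliminate S3.
Among the remaining strategies, none is strictly dominated by another pure strategy of the same player, so the elimination stops.
Surviving strategies — the Row player: {A, B}; the Column player: {S1, S2, S4, S5}.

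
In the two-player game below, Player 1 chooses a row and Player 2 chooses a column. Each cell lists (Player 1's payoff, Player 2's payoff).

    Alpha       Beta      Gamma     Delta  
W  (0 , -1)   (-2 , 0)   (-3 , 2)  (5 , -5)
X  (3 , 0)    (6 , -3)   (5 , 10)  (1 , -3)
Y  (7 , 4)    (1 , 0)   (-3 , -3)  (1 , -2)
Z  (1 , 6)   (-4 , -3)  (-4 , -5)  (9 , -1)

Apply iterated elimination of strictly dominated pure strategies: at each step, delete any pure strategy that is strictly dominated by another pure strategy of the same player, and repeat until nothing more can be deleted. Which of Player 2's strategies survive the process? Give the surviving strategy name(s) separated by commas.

For Player 2, Alpha strictly dominates Delta on the remaining rows (W: -1>-5, X: 0>-3, Y: 4>-2, Z: 6>-1); eliminate Delta.
Row W is eliminated: X beats it against every remaining column (Alpha: 3>0, Beta: 6>-2, Gamma: 5>-3).
Row Z is eliminated: X beats it against every remaining column (Alpha: 3>1, Beta: 6>-4, Gamma: 5>-4).
Player 2's strategy Beta is strictly dominated by Alpha (X: 0>-3, Y: 4>0) and is removed.
Among the remaining strategies, none is strictly dominated by another pure strategy of the same player, so the elimination stops.
Surviving strategies — Player 1: {X, Y}; Player 2: {Alpha, Gamma}.

Alpha, Gamma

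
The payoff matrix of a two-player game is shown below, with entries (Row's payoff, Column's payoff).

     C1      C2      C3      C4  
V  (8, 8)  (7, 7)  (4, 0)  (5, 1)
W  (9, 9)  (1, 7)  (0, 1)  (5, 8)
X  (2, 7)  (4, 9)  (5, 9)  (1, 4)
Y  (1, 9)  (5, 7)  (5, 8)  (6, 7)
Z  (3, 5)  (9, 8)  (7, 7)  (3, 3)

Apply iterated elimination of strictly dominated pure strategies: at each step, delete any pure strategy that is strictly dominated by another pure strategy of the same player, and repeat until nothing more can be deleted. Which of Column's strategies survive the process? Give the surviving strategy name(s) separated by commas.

For Row, Z strictly dominates X on the remaining columns (C1: 3>2, C2: 9>4, C3: 7>5, C4: 3>1); eliminate X.
Column C4 is eliminated: C1 beats it against every remaining row (V: 8>1, W: 9>8, Y: 9>7, Z: 5>3).
Row Y is eliminated: Z beats it against every remaining column (C1: 3>1, C2: 9>5, C3: 7>5).
For Column, C2 strictly dominates C3 on the remaining rows (V: 7>0, W: 7>1, Z: 8>7); eliminate C3.
Among the remaining strategies, none is strictly dominated by another pure strategy of the same player, so the elimination stops.
Surviving strategies — Row: {V, W, Z}; Column: {C1, C2}.

C1, C2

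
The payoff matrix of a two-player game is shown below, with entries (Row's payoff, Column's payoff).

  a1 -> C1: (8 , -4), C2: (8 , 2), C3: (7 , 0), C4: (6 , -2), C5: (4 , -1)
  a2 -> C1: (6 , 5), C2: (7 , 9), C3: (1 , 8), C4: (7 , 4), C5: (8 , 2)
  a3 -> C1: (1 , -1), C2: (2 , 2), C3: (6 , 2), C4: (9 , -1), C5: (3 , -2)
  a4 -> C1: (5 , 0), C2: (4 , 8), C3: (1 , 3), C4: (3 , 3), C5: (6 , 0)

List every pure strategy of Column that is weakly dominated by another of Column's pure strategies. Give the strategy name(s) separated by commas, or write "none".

C1, C3, C4, C5

C2 weakly dominates C1 — a1: 2>-4, a2: 9>5, a3: 2>-1, a4: 8>0.
Nothing dominates C2: C1 at a1 (2>-4); C3 at a1 (2>0); C4 at a1 (2>-2); C5 at a1 (2>-1).
C3: dominated, since C2 does at least as well everywhere (a1: 2>0, a2: 9>8, a3: 2=2, a4: 8>3).
C4 is weakly dominated by C2 (a1: 2>-2, a2: 9>4, a3: 2>-1, a4: 8>3).
C5: dominated, since C2 does at least as well everywhere (a1: 2>-1, a2: 9>2, a3: 2>-2, a4: 8>0).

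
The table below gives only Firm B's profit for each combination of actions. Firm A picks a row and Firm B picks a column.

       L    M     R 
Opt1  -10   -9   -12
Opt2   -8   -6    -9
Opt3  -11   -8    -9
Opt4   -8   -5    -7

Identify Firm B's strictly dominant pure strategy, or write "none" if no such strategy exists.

M vs L: Opt1: -9>-10, Opt2: -6>-8, Opt3: -8>-11, Opt4: -5>-8.
M vs R: Opt1: -9>-12, Opt2: -6>-9, Opt3: -8>-9, Opt4: -5>-7.
M strictly beats every other strategy against every opponent action, so it is strictly dominant.

M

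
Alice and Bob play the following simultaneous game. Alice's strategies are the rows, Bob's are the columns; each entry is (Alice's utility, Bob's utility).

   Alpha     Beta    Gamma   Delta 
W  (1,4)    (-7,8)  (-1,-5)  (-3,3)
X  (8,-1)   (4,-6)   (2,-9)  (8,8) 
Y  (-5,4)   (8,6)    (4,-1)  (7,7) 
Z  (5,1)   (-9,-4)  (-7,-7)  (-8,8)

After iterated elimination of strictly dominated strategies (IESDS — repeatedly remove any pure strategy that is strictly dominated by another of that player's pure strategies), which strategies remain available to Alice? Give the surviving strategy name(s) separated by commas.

Alice's strategy W is strictly dominated by X (Alpha: 8>1, Beta: 4>-7, Gamma: 2>-1, Delta: 8>-3) and is removed.
Row Z is eliminated: X beats it against every remaining column (Alpha: 8>5, Beta: 4>-9, Gamma: 2>-7, Delta: 8>-8).
Column Alpha is eliminated: Delta beats it against every remaining row (X: 8>-1, Y: 7>4).
Column Beta is eliminated: Delta beats it against every remaining row (X: 8>-6, Y: 7>6).
Column Gamma is eliminated: Delta beats it against every remaining row (X: 8>-9, Y: 7>-1).
For Alice, X strictly dominates Y on the remaining columns (Delta: 8>7); eliminate Y.
Among the remaining strategies, none is strictly dominated by another pure strategy of the same player, so the elimination stops.
Surviving strategies — Alice: {X}; Bob: {Delta}.

X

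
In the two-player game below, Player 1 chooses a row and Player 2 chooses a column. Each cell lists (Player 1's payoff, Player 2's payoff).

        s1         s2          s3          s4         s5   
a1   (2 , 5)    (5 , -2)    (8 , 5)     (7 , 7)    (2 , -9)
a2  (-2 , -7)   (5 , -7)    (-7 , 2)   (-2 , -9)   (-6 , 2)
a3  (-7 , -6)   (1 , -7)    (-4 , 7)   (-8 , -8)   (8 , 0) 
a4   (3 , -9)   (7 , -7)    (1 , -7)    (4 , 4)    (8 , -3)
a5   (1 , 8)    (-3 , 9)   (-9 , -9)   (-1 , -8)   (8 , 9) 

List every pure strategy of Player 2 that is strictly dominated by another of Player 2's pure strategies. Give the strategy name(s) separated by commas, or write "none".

none

Nothing dominates s1: s2 at a1 (5>-2); s3 at a1 (5=5); s4 at a2 (-7>-9); s5 at a1 (5>-9).
s2 is not dominated — it holds its own against s1 at a2 (-7=-7); s3 at a4 (-7=-7); s4 at a2 (-7>-9); s5 at a1 (-2>-9).
s3 is not dominated — it holds its own against s1 at a1 (5=5); s2 at a1 (5>-2); s4 at a2 (2>-9); s5 at a1 (5>-9).
s4: no other strategy beats it everywhere (s1 at a1 (7>5); s2 at a1 (7>-2); s3 at a1 (7>5); s5 at a1 (7>-9)).
s5 is not dominated — it holds its own against s1 at a2 (2>-7); s2 at a2 (2>-7); s3 at a2 (2=2); s4 at a2 (2>-9).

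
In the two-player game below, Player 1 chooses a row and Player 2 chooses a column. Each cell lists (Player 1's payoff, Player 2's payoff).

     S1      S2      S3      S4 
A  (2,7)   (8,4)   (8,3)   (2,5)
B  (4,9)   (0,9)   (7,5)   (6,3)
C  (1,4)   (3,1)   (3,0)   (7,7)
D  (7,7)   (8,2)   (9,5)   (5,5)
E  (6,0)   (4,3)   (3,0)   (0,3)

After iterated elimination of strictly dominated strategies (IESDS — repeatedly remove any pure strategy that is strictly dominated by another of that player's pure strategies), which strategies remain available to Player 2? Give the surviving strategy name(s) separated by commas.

For Player 1, D strictly dominates E on the remaining columns (S1: 7>6, S2: 8>4, S3: 9>3, S4: 5>0); eliminate E.
Column S3 is eliminated: S1 beats it against every remaining row (A: 7>3, B: 9>5, C: 4>0, D: 7>5).
Among the remaining strategies, none is strictly dominated by another pure strategy of the same player, so the elimination stops.
Surviving strategies — Player 1: {A, B, C, D}; Player 2: {S1, S2, S4}.

S1, S2, S4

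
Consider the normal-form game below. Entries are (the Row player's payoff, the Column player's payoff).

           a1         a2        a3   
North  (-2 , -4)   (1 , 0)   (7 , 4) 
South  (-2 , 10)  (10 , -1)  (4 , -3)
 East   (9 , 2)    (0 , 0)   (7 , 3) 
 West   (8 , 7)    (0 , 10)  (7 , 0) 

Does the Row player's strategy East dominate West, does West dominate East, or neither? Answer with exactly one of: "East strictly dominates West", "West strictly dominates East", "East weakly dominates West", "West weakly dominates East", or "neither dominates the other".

East weakly dominates West

Compare East to West across every action of the Column player: a1: 9>8, a2: 0=0, a3: 7=7.
East is at least as good everywhere and strictly better somewhere (tied only at a2, a3), so East weakly but not strictly dominates West.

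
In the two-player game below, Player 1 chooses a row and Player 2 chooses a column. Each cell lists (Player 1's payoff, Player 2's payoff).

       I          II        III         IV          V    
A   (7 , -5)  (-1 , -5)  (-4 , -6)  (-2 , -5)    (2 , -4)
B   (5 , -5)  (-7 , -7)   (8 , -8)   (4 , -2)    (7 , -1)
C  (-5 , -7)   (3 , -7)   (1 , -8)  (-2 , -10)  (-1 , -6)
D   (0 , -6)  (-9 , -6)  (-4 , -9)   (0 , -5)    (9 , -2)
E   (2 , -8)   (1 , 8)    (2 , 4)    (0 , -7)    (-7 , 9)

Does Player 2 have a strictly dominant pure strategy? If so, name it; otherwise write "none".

V vs I: A: -4>-5, B: -1>-5, C: -6>-7, D: -2>-6, E: 9>-8.
V vs II: A: -4>-5, B: -1>-7, C: -6>-7, D: -2>-6, E: 9>8.
V vs III: A: -4>-6, B: -1>-8, C: -6>-8, D: -2>-9, E: 9>4.
V vs IV: A: -4>-5, B: -1>-2, C: -6>-10, D: -2>-5, E: 9>-7.
V strictly beats every other strategy against every opponent action, so it is strictly dominant.

V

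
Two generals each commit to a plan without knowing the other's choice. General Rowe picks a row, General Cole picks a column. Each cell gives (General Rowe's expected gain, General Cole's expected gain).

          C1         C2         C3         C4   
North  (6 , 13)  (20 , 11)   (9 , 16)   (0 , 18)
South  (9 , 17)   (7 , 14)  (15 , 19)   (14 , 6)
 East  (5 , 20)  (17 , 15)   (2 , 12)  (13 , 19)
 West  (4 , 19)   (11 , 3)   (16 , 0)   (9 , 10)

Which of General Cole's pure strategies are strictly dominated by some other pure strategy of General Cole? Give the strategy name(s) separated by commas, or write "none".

C1 is not dominated — it holds its own against C2 at North (13>11); C3 at East (20>12); C4 at South (17>6).
C2: dominated, since C1 does at least as well everywhere (North: 13>11, South: 17>14, East: 20>15, West: 19>3).
C3 is not dominated — it holds its own against C1 at North (16>13); C2 at North (16>11); C4 at South (19>6).
Nothing dominates C4: C1 at North (18>13); C2 at North (18>11); C3 at North (18>16).

C2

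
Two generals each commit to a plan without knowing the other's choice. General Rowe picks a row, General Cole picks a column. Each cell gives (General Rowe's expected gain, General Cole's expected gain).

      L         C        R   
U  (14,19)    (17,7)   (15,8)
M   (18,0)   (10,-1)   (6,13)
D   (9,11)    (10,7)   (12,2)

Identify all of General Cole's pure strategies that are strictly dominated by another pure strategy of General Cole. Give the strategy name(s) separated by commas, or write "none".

C

L is not dominated — it holds its own against C at U (19>7); R at U (19>8).
C: dominated, since L does at least as well everywhere (U: 19>7, M: 0>-1, D: 11>7).
R is not dominated — it holds its own against L at M (13>0); C at U (8>7).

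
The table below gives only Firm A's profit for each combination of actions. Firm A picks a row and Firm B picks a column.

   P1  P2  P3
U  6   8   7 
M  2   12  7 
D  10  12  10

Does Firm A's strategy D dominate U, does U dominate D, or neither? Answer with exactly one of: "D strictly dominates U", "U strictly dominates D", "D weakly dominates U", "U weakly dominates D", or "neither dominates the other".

D's payoffs vs U's, by Firm B's action — P1: 10>6, P2: 12>8, P3: 10>7.
Every comparison favours D, so D strictly dominates U.

D strictly dominates U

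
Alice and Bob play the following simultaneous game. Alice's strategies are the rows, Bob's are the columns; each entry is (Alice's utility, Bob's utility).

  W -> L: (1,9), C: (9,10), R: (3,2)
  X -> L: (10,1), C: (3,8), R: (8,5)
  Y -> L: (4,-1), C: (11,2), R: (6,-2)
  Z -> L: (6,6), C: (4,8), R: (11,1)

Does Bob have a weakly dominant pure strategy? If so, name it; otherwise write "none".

C

C vs L: W: 10>9, X: 8>1, Y: 2>-1, Z: 8>6.
C vs R: W: 10>2, X: 8>5, Y: 2>-2, Z: 8>1.
C is at least as good as every other strategy against every opponent action, so it is weakly dominant.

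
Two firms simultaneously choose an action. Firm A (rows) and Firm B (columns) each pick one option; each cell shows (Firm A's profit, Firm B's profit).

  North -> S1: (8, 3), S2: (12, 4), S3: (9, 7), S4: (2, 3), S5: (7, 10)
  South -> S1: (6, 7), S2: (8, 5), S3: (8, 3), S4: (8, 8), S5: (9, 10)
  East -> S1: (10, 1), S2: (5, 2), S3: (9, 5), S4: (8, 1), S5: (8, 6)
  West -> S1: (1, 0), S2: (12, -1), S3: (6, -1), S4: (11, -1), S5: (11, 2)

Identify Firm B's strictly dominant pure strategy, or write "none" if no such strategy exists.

S5 vs S1: North: 10>3, South: 10>7, East: 6>1, West: 2>0.
S5 vs S2: North: 10>4, South: 10>5, East: 6>2, West: 2>-1.
S5 vs S3: North: 10>7, South: 10>3, East: 6>5, West: 2>-1.
S5 vs S4: North: 10>3, South: 10>8, East: 6>1, West: 2>-1.
S5 strictly beats every other strategy against every opponent action, so it is strictly dominant.

S5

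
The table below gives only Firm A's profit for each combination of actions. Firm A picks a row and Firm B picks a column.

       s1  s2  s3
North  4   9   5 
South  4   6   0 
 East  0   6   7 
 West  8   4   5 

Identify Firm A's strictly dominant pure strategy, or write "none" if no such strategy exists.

none

North fails to dominate South at s1 (4=4).
South fails to dominate North at s1 (4=4).
East fails to dominate North at s1 (0<4).
West fails to dominate North at s2 (4<9).
No single strategy dominates all the others.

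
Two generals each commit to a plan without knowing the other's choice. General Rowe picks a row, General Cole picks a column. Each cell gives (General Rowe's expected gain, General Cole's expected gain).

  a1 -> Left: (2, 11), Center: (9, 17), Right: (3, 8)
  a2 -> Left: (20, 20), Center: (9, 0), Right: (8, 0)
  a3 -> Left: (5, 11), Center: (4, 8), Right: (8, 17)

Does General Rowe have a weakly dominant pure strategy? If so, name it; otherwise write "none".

a2

a2 vs a1: Left: 20>2, Center: 9=9, Right: 8>3.
a2 vs a3: Left: 20>5, Center: 9>4, Right: 8=8.
a2 is at least as good as every other strategy against every opponent action, so it is weakly dominant.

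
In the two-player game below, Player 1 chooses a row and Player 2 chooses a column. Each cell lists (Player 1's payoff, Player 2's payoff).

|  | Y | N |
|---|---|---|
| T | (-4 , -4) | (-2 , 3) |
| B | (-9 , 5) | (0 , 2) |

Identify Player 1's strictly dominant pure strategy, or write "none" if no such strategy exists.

none

T fails to dominate B at N (-2<0).
B fails to dominate T at Y (-9<-4).
No single strategy dominates all the others.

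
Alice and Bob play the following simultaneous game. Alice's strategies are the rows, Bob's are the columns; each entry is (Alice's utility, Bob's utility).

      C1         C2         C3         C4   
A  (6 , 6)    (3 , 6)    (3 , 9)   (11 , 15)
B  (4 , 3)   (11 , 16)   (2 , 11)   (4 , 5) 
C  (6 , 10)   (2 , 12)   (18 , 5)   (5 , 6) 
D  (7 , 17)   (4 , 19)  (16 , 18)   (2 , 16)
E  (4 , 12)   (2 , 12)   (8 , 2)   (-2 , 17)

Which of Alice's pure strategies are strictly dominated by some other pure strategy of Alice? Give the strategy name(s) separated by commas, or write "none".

E

A is not dominated — it holds its own against B at C1 (6>4); C at C1 (6=6); D at C4 (11>2); E at C1 (6>4).
B is not dominated — it holds its own against A at C2 (11>3); C at C2 (11>2); D at C2 (11>4); E at C1 (4=4).
C: no other strategy beats it everywhere (A at C1 (6=6); B at C1 (6>4); D at C3 (18>16); E at C1 (6>4)).
D is not dominated — it holds its own against A at C1 (7>6); B at C1 (7>4); C at C1 (7>6); E at C1 (7>4).
D strictly dominates E — C1: 7>4, C2: 4>2, C3: 16>8, C4: 2>-2.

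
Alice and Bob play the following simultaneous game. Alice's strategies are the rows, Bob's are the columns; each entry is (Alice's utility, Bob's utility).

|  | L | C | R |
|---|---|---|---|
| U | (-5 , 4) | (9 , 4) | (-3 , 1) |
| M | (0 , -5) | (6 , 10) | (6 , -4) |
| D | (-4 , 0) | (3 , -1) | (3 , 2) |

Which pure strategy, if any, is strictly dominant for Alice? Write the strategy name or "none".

U fails to dominate M at L (-5<0).
M fails to dominate U at C (6<9).
D fails to dominate U at C (3<9).
No single strategy dominates all the others.

none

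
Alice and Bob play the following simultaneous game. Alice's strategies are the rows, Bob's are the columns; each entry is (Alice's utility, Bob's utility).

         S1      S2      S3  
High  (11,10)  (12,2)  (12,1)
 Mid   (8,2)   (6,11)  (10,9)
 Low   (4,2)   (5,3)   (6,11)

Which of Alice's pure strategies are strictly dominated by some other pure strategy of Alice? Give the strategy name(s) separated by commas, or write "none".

Mid, Low

Nothing dominates High: Mid at S1 (11>8); Low at S1 (11>4).
Mid: dominated, since High does at least as well everywhere (S1: 11>8, S2: 12>6, S3: 12>10).
Low is strictly dominated by High (S1: 11>4, S2: 12>5, S3: 12>6).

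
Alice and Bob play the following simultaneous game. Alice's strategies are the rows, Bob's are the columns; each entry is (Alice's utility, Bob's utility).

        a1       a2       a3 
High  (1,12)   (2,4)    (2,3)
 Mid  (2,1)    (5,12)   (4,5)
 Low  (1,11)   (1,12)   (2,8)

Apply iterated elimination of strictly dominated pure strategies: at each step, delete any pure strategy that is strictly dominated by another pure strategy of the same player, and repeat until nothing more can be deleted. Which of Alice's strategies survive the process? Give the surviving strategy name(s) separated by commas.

Row High is eliminated: Mid beats it against every remaining column (a1: 2>1, a2: 5>2, a3: 4>2).
For Alice, Mid strictly dominates Low on the remaining columns (a1: 2>1, a2: 5>1, a3: 4>2); eliminate Low.
Column a1 is eliminated: a2 beats it against every remaining row (Mid: 12>1).
Bob's strategy a3 is strictly dominated by a2 (Mid: 12>5) and is removed.
Among the remaining strategies, none is strictly dominated by another pure strategy of the same player, so the elimination stops.
Surviving strategies — Alice: {Mid}; Bob: {a2}.

Mid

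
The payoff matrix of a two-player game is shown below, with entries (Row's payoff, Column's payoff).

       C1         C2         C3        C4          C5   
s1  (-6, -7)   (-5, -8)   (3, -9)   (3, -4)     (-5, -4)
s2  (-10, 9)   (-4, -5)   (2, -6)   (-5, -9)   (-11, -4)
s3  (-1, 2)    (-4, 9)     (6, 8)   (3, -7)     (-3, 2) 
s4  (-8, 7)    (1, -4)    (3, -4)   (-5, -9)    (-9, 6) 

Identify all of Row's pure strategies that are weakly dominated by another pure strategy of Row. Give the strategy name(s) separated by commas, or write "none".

s3 weakly dominates s1 — C1: -1>-6, C2: -4>-5, C3: 6>3, C4: 3=3, C5: -3>-5.
s3 weakly dominates s2 — C1: -1>-10, C2: -4=-4, C3: 6>2, C4: 3>-5, C5: -3>-11.
s3: no other strategy beats it everywhere (s1 at C1 (-1>-6); s2 at C1 (-1>-10); s4 at C1 (-1>-8)).
Nothing dominates s4: s1 at C2 (1>-5); s2 at C1 (-8>-10); s3 at C2 (1>-4).

s1, s2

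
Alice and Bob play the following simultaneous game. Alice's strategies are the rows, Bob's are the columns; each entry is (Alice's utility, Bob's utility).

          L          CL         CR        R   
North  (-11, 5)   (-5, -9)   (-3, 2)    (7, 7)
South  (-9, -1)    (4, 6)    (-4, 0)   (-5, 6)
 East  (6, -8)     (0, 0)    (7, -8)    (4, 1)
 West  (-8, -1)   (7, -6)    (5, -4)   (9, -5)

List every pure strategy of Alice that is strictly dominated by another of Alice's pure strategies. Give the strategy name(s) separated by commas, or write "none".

North is strictly dominated by West (L: -8>-11, CL: 7>-5, CR: 5>-3, R: 9>7).
South: dominated, since West does at least as well everywhere (L: -8>-9, CL: 7>4, CR: 5>-4, R: 9>-5).
Nothing dominates East: North at L (6>-11); South at L (6>-9); West at L (6>-8).
Nothing dominates West: North at L (-8>-11); South at L (-8>-9); East at CL (7>0).

North, South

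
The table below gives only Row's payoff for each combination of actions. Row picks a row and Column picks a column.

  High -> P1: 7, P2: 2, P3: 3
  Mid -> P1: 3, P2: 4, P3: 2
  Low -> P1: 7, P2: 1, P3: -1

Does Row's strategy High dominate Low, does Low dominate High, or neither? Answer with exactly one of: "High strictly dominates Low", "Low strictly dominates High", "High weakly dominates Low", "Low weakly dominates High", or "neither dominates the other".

High weakly dominates Low

High's payoffs vs Low's, by Column's action — P1: 7=7, P2: 2>1, P3: 3>-1.
High is at least as good everywhere and strictly better somewhere (tied only at P1), so High weakly but not strictly dominates Low.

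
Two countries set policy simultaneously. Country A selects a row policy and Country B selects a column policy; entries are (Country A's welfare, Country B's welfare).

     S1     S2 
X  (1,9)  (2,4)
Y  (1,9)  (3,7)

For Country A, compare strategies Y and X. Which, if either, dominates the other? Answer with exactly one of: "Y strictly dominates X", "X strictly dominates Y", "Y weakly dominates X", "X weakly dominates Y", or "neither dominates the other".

Y weakly dominates X

Compare Y to X across each choice by Country B: S1: 1=1, S2: 3>2.
Y is at least as good everywhere and strictly better somewhere (tied only at S1), so Y weakly but not strictly dominates X.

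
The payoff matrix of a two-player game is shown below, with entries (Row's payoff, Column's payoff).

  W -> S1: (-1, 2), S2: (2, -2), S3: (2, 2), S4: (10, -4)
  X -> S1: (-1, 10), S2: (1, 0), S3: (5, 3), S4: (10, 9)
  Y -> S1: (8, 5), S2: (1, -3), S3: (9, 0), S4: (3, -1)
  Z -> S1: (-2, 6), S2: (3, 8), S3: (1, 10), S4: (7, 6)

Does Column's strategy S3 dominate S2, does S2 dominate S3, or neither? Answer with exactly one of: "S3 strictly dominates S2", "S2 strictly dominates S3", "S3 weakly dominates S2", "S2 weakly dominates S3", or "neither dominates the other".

S3 strictly dominates S2

S3's payoffs vs S2's, by Row's action — W: 2>-2, X: 3>0, Y: 0>-3, Z: 10>8.
Every comparison favours S3, so S3 strictly dominates S2.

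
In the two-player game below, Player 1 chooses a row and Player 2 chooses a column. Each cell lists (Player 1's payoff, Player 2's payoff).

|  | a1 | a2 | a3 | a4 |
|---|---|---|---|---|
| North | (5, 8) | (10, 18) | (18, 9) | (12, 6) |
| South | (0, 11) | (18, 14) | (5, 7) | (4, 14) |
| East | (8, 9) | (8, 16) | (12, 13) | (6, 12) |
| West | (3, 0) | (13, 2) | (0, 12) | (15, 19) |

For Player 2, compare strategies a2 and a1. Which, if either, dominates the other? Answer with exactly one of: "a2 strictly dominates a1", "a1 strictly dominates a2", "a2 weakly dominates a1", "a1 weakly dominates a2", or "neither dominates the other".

a2 strictly dominates a1

Compare a2 to a1 across every action of Player 1: North: 18>8, South: 14>11, East: 16>9, West: 2>0.
Every comparison favours a2, so a2 strictly dominates a1.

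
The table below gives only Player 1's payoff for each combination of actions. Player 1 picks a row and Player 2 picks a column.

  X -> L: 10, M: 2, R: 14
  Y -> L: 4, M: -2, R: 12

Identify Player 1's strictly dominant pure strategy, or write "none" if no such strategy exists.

X vs Y: L: 10>4, M: 2>-2, R: 14>12.
X strictly beats every other strategy against every opponent action, so it is strictly dominant.

X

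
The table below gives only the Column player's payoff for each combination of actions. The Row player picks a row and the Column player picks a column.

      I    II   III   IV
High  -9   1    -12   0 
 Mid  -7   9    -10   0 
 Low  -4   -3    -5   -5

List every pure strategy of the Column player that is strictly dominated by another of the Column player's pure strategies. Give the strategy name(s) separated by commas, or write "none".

I is strictly dominated by II (High: 1>-9, Mid: 9>-7, Low: -3>-4).
Nothing dominates II: I at High (1>-9); III at High (1>-12); IV at High (1>0).
III is strictly dominated by I (High: -9>-12, Mid: -7>-10, Low: -4>-5).
II strictly dominates IV — High: 1>0, Mid: 9>0, Low: -3>-5.

I, III, IV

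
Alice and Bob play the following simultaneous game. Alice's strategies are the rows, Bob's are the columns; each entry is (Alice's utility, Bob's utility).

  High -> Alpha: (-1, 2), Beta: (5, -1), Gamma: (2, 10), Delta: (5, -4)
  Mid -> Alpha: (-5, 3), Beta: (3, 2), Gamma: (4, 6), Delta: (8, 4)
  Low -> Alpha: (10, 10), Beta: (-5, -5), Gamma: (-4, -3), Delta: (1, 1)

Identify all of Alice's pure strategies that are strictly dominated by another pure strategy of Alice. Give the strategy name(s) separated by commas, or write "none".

High is not dominated — it holds its own against Mid at Alpha (-1>-5); Low at Beta (5>-5).
Nothing dominates Mid: High at Gamma (4>2); Low at Beta (3>-5).
Low is not dominated — it holds its own against High at Alpha (10>-1); Mid at Alpha (10>-5).

none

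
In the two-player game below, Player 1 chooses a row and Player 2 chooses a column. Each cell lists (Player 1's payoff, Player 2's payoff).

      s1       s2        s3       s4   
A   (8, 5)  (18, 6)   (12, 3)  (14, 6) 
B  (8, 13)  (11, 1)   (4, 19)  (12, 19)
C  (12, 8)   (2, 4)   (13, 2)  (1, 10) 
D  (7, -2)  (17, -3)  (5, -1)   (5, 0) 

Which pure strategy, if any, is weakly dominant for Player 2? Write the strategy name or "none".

s4

s4 vs s1: A: 6>5, B: 19>13, C: 10>8, D: 0>-2.
s4 vs s2: A: 6=6, B: 19>1, C: 10>4, D: 0>-3.
s4 vs s3: A: 6>3, B: 19=19, C: 10>2, D: 0>-1.
s4 is at least as good as every other strategy against every opponent action, so it is weakly dominant.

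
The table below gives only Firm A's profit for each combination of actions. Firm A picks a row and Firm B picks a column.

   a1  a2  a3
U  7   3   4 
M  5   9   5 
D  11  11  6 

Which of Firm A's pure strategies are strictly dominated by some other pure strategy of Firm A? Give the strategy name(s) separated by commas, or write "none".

U, M

U is strictly dominated by D (a1: 11>7, a2: 11>3, a3: 6>4).
D strictly dominates M — a1: 11>5, a2: 11>9, a3: 6>5.
D is not dominated — it holds its own against U at a1 (11>7); M at a1 (11>5).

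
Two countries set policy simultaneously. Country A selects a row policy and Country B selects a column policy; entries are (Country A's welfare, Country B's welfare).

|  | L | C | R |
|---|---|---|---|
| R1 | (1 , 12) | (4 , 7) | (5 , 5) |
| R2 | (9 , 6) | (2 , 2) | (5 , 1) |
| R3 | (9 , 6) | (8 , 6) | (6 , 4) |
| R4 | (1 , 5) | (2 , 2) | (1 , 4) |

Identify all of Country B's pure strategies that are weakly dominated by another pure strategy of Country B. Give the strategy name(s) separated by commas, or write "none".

L is not dominated — it holds its own against C at R1 (12>7); R at R1 (12>5).
C is weakly dominated by L (R1: 12>7, R2: 6>2, R3: 6=6, R4: 5>2).
R is weakly dominated by L (R1: 12>5, R2: 6>1, R3: 6>4, R4: 5>4).

C, R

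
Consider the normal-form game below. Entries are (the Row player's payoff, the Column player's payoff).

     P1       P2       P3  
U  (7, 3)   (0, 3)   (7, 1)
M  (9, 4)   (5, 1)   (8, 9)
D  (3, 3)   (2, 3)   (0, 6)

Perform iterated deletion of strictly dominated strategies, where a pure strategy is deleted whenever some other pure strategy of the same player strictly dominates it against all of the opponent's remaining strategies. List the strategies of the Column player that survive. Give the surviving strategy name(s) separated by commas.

P3

For the Row player, M strictly dominates U on the remaining columns (P1: 9>7, P2: 5>0, P3: 8>7); eliminate U.
The Row player's strategy D is strictly dominated by M (P1: 9>3, P2: 5>2, P3: 8>0) and is removed.
For the Column player, P3 strictly dominates P1 on the remaining rows (M: 9>4); eliminate P1.
Column P2 is eliminated: P3 beats it against every remaining row (M: 9>1).
Among the remaining strategies, none is strictly dominated by another pure strategy of the same player, so the elimination stops.
Surviving strategies — the Row player: {M}; the Column player: {P3}.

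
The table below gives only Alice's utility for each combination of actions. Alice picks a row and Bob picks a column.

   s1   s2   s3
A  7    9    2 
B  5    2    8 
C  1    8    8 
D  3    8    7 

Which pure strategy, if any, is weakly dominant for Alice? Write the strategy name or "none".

none

A fails to dominate B at s3 (2<8).
B fails to dominate A at s1 (5<7).
C fails to dominate A at s1 (1<7).
D fails to dominate A at s1 (3<7).
No single strategy dominates all the others.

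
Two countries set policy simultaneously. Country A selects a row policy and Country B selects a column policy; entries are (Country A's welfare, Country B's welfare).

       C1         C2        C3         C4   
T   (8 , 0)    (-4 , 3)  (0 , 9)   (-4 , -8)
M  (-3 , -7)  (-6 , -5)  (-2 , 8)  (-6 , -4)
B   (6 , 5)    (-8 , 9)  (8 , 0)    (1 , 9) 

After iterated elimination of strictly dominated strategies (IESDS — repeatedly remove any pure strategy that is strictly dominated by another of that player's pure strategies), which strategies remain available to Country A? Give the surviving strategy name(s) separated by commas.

Country A's strategy M is strictly dominated by T (C1: 8>-3, C2: -4>-6, C3: 0>-2, C4: -4>-6) and is removed.
Country B's strategy C1 is strictly dominated by C2 (T: 3>0, B: 9>5) and is removed.
Among the remaining strategies, none is strictly dominated by another pure strategy of the same player, so the elimination stops.
Surviving strategies — Country A: {T, B}; Country B: {C2, C3, C4}.

T, B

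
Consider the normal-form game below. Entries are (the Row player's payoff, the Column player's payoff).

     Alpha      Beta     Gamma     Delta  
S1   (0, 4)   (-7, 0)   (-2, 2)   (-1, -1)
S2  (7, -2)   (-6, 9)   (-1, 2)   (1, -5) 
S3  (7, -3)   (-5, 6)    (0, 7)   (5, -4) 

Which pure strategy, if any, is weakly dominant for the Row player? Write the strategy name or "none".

S3

S3 vs S1: Alpha: 7>0, Beta: -5>-7, Gamma: 0>-2, Delta: 5>-1.
S3 vs S2: Alpha: 7=7, Beta: -5>-6, Gamma: 0>-1, Delta: 5>1.
S3 is at least as good as every other strategy against every opponent action, so it is weakly dominant.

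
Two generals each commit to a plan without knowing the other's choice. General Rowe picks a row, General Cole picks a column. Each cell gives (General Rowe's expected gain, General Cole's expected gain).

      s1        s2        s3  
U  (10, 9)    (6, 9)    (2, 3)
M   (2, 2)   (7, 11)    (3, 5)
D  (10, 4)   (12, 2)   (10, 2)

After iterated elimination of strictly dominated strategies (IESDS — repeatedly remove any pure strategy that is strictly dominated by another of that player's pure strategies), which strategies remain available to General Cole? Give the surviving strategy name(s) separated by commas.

s1, s2

Row M is eliminated: D beats it against every remaining column (s1: 10>2, s2: 12>7, s3: 10>3).
For General Cole, s1 strictly dominates s3 on the remaining rows (U: 9>3, D: 4>2); eliminate s3.
Among the remaining strategies, none is strictly dominated by another pure strategy of the same player, so the elimination stops.
Surviving strategies — General Rowe: {U, D}; General Cole: {s1, s2}.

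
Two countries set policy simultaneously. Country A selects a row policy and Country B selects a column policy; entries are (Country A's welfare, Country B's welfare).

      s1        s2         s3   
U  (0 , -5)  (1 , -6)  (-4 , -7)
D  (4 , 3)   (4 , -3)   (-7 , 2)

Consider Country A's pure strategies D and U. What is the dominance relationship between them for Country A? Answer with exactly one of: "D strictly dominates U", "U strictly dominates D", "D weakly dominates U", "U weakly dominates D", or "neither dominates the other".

neither dominates the other

D's payoffs vs U's, by Country B's action — s1: 4>0, s2: 4>1, s3: -7<-4.
D does better at s1, s2 but worse at s3; neither strategy dominates the other.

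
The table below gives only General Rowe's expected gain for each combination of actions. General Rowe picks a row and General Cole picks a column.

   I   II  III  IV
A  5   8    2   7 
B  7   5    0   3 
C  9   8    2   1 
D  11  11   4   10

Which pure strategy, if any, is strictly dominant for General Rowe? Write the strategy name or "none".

D

D vs A: I: 11>5, II: 11>8, III: 4>2, IV: 10>7.
D vs B: I: 11>7, II: 11>5, III: 4>0, IV: 10>3.
D vs C: I: 11>9, II: 11>8, III: 4>2, IV: 10>1.
D strictly beats every other strategy against every opponent action, so it is strictly dominant.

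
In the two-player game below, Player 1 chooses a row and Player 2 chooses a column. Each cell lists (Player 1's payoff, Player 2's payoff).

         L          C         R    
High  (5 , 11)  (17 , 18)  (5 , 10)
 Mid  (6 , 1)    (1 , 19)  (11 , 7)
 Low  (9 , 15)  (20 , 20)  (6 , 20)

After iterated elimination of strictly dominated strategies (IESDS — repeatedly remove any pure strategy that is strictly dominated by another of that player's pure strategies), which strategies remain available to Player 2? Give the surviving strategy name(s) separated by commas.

Row High is eliminated: Low beats it against every remaining column (L: 9>5, C: 20>17, R: 6>5).
For Player 2, C strictly dominates L on the remaining rows (Mid: 19>1, Low: 20>15); eliminate L.
Among the remaining strategies, none is strictly dominated by another pure strategy of the same player, so the elimination stops.
Surviving strategies — Player 1: {Mid, Low}; Player 2: {C, R}.

C, R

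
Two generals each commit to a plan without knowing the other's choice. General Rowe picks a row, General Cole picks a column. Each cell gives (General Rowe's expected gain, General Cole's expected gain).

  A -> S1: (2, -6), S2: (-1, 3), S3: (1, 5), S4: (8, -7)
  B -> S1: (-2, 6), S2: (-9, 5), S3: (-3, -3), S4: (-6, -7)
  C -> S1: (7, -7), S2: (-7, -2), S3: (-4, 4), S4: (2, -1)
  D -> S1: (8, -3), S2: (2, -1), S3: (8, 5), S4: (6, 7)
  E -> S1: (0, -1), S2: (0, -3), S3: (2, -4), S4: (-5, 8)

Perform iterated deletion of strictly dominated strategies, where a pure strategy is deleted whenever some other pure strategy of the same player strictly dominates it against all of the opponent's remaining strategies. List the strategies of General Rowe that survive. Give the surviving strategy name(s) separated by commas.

A, D

General Rowe's strategy B is strictly dominated by A (S1: 2>-2, S2: -1>-9, S3: 1>-3, S4: 8>-6) and is removed.
General Rowe's strategy C is strictly dominated by D (S1: 8>7, S2: 2>-7, S3: 8>-4, S4: 6>2) and is removed.
Row E is eliminated: D beats it against every remaining column (S1: 8>0, S2: 2>0, S3: 8>2, S4: 6>-5).
General Cole's strategy S1 is strictly dominated by S2 (A: 3>-6, D: -1>-3) and is removed.
For General Cole, S3 strictly dominates S2 on the remaining rows (A: 5>3, D: 5>-1); eliminate S2.
Among the remaining strategies, none is strictly dominated by another pure strategy of the same player, so the elimination stops.
Surviving strategies — General Rowe: {A, D}; General Cole: {S3, S4}.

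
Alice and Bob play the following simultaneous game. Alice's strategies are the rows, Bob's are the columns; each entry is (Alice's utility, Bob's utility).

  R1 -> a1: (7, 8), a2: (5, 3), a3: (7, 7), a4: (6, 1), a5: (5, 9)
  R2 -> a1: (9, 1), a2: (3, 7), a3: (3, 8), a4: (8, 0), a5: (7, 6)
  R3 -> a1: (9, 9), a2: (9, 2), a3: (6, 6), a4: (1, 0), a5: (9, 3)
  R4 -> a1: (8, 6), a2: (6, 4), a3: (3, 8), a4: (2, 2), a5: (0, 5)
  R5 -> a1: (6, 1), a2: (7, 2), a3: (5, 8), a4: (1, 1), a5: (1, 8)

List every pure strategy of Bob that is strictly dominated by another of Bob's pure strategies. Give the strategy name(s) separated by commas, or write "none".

a1 is not dominated — it holds its own against a2 at R1 (8>3); a3 at R1 (8>7); a4 at R1 (8>1); a5 at R3 (9>3).
a2: dominated, since a3 does at least as well everywhere (R1: 7>3, R2: 8>7, R3: 6>2, R4: 8>4, R5: 8>2).
a3: no other strategy beats it everywhere (a1 at R2 (8>1); a2 at R1 (7>3); a4 at R1 (7>1); a5 at R2 (8>6)).
a4: dominated, since a2 does at least as well everywhere (R1: 3>1, R2: 7>0, R3: 2>0, R4: 4>2, R5: 2>1).
a5 is not dominated — it holds its own against a1 at R1 (9>8); a2 at R1 (9>3); a3 at R1 (9>7); a4 at R1 (9>1).

a2, a4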